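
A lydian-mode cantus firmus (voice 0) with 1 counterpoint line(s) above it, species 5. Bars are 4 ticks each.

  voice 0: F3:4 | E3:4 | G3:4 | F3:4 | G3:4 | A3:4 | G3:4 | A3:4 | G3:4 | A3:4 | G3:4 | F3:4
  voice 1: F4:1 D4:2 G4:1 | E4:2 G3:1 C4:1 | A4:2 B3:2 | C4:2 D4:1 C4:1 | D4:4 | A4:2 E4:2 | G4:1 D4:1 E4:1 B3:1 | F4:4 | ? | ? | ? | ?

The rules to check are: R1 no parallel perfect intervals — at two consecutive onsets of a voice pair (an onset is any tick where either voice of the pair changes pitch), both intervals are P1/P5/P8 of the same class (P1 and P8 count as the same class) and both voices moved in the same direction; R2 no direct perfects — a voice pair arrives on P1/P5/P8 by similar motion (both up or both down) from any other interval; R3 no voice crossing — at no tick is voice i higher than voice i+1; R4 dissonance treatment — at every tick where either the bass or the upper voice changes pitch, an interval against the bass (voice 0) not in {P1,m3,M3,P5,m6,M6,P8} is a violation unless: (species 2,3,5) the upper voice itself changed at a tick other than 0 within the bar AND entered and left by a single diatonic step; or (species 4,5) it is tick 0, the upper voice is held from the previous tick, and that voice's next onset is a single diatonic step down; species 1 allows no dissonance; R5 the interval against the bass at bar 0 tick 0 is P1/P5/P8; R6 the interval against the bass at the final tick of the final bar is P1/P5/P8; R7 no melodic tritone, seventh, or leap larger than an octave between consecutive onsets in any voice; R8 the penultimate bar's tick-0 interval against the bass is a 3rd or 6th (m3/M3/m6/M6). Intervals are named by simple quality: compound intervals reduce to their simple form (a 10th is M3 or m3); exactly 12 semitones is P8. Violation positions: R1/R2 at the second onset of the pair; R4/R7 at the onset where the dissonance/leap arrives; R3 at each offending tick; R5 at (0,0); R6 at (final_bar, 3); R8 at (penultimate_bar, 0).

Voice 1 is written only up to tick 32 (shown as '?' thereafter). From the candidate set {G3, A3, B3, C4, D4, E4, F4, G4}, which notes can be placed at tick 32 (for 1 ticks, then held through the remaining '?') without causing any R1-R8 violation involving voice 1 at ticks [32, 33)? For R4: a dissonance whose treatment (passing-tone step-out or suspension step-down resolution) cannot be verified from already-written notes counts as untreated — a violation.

{E4, G4}

G3: violates R2,R7
A3: violates R4
B3: violates R7
C4: violates R4
D4: violates R2
E4: legal
F4: violates R4
G4: legal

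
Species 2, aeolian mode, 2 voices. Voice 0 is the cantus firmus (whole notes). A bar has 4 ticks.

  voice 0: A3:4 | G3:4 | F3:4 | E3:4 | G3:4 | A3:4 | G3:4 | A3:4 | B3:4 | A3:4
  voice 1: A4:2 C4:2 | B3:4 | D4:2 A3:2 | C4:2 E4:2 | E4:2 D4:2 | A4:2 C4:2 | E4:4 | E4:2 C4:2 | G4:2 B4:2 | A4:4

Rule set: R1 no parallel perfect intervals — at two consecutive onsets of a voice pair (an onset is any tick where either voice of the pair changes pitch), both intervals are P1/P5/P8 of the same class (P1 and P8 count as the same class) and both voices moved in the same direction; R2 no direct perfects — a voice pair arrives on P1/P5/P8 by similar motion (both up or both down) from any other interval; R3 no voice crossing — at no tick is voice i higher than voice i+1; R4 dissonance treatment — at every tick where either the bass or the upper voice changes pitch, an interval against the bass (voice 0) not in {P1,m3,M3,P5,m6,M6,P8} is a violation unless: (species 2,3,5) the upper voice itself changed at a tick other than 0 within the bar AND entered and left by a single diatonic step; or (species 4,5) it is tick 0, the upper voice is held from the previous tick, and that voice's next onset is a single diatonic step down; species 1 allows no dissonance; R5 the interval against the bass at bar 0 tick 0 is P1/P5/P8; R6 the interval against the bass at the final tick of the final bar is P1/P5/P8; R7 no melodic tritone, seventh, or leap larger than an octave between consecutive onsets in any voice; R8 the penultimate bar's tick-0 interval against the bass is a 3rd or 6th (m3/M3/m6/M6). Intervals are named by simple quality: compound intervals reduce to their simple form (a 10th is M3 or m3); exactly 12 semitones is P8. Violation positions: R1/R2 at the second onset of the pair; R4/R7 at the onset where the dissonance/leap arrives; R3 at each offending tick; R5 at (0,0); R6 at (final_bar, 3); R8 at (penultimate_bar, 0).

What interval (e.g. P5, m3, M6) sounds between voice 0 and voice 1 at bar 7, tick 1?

P5

voice 0=A3 voice 1=E4 -> P5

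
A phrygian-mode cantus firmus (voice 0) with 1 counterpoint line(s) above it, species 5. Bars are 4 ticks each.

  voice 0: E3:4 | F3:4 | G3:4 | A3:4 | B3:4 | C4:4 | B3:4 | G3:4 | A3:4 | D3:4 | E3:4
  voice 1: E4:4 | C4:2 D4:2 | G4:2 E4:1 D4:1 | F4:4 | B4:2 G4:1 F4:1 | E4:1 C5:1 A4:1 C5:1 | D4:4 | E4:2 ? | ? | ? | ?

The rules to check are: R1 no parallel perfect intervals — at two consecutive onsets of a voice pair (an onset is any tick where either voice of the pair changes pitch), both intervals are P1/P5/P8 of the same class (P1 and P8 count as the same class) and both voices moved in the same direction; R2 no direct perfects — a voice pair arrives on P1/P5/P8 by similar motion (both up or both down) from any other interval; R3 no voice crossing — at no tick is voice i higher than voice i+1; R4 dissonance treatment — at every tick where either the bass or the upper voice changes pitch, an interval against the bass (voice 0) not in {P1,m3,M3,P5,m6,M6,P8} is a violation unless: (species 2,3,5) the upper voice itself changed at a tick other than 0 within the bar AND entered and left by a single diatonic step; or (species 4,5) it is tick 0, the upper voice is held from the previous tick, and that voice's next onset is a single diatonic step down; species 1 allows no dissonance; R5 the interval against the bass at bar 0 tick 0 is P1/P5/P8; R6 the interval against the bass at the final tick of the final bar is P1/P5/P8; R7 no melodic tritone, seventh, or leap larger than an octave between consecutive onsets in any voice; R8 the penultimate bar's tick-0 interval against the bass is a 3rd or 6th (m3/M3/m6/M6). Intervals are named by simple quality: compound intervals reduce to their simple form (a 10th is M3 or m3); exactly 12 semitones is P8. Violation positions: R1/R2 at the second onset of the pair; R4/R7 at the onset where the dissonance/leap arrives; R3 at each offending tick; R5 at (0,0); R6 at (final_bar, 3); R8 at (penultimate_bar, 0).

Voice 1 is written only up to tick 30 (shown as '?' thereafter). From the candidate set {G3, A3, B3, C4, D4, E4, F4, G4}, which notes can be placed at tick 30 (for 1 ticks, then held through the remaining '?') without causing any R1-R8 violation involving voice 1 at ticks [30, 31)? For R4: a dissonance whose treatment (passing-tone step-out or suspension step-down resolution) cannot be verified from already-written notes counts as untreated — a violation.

G3: legal
A3: violates R4
B3: legal
C4: violates R4
D4: legal
E4: legal
F4: violates R4
G4: legal

{B3, D4, E4, G3, G4}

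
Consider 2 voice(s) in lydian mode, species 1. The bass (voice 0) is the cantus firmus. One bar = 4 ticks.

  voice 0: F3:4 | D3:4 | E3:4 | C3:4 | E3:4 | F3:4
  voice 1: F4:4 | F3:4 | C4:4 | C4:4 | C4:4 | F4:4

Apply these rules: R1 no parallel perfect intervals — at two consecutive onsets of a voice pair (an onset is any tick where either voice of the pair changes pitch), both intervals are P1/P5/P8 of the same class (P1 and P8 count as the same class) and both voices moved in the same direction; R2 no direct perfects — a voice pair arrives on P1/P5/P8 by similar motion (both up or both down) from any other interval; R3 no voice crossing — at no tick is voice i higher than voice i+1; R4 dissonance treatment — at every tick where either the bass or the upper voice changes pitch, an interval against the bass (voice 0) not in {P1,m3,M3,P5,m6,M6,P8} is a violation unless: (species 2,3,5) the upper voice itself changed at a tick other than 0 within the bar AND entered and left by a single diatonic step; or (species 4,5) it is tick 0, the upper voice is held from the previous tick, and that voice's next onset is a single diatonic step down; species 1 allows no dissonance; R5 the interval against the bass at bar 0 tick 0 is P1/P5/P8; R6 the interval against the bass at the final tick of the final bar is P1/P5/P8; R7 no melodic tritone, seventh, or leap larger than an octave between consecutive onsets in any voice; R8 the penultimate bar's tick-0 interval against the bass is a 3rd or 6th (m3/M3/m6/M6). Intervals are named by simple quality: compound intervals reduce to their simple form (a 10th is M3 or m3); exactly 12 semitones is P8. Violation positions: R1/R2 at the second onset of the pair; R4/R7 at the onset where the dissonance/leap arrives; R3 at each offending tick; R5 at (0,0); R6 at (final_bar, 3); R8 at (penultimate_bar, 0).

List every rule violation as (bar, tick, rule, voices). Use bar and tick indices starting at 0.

bar 0: v0=F3 v1=F4 downbeat P8
bar 1: v0=D3 v1=F3 downbeat m3
bar 2: v0=E3 v1=C4 downbeat m6
bar 3: v0=C3 v1=C4 downbeat P8
bar 4: v0=E3 v1=C4 downbeat m6
bar 5: v0=F3 v1=F4 downbeat P8
  -> R2 @ bar 5 tick 0 v(0, 1): E3/C4 m6 -> F3/F4 P8 similar

(5, 0, R2, (0, 1))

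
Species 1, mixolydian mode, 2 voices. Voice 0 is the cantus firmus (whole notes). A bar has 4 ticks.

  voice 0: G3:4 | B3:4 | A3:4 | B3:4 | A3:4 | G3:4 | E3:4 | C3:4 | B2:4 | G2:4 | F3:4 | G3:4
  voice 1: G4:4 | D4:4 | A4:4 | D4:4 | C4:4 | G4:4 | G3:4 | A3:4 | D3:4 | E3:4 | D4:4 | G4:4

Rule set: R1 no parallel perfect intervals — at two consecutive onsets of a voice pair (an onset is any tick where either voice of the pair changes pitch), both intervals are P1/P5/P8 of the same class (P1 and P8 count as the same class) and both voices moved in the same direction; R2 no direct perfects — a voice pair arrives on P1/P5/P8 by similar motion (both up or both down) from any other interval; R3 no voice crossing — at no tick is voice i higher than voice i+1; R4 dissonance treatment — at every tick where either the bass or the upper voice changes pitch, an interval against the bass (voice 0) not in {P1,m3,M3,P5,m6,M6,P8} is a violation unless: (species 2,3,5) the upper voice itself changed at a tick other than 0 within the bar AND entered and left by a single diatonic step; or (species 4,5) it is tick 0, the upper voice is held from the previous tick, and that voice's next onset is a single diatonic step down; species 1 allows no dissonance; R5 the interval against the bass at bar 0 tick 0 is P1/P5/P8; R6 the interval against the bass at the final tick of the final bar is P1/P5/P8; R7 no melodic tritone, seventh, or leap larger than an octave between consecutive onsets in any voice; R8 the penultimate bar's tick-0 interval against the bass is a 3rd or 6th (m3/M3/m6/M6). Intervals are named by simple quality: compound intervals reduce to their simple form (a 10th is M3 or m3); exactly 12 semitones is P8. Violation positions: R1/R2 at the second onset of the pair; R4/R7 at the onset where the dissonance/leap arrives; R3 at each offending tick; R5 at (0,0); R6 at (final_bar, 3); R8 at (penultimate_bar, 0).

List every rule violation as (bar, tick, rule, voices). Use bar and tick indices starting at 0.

bar 0: v0=G3 v1=G4 downbeat P8
bar 1: v0=B3 v1=D4 downbeat m3
bar 2: v0=A3 v1=A4 downbeat P8
bar 3: v0=B3 v1=D4 downbeat m3
bar 4: v0=A3 v1=C4 downbeat m3
bar 5: v0=G3 v1=G4 downbeat P8
bar 6: v0=E3 v1=G3 downbeat m3
bar 7: v0=C3 v1=A3 downbeat M6
bar 8: v0=B2 v1=D3 downbeat m3
bar 9: v0=G2 v1=E3 downbeat M6
bar 10: v0=F3 v1=D4 downbeat M6
bar 11: v0=G3 v1=G4 downbeat P8
  -> R7 @ bar 10 tick 0 v(0,): G2->F3 leap 10st
  -> R7 @ bar 10 tick 0 v(1,): E3->D4 leap 10st
  -> R2 @ bar 11 tick 0 v(0, 1): F3/D4 M6 -> G3/G4 P8 similar

(10, 0, R7, (0,))
(10, 0, R7, (1,))
(11, 0, R2, (0, 1))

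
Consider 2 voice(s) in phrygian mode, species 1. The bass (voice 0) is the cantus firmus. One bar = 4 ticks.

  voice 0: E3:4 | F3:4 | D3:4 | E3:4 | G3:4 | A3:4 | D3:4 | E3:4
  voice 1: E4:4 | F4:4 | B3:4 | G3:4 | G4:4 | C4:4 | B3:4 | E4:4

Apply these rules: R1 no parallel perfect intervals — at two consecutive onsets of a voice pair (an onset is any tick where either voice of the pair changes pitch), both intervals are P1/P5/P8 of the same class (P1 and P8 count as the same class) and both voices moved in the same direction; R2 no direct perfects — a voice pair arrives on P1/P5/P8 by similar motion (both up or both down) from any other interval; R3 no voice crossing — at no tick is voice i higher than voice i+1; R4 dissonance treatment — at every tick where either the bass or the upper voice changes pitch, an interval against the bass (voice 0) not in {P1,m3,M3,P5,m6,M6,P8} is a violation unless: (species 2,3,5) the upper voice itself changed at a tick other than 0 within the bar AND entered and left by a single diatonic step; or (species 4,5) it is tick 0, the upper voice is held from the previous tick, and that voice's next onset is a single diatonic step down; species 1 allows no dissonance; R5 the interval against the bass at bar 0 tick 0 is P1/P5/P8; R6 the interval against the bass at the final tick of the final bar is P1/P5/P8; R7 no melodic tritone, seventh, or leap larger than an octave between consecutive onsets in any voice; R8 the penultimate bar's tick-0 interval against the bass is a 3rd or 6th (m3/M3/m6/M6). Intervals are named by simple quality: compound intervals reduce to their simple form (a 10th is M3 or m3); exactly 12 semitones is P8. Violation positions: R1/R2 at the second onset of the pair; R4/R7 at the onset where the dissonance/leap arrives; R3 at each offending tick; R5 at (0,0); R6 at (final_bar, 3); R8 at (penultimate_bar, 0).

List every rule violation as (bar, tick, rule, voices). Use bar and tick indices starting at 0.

(1, 0, R1, (0, 1))
(2, 0, R7, (1,))
(4, 0, R2, (0, 1))
(7, 0, R2, (0, 1))

bar 0: v0=E3 v1=E4 downbeat P8
bar 1: v0=F3 v1=F4 downbeat P8
bar 2: v0=D3 v1=B3 downbeat M6
bar 3: v0=E3 v1=G3 downbeat m3
bar 4: v0=G3 v1=G4 downbeat P8
bar 5: v0=A3 v1=C4 downbeat m3
bar 6: v0=D3 v1=B3 downbeat M6
bar 7: v0=E3 v1=E4 downbeat P8
  -> R1 @ bar 1 tick 0 v(0, 1): E3/E4 P8 -> F3/F4 P8 similar
  -> R7 @ bar 2 tick 0 v(1,): F4->B3 leap 6st
  -> R2 @ bar 4 tick 0 v(0, 1): E3/G3 m3 -> G3/G4 P8 similar
  -> R2 @ bar 7 tick 0 v(0, 1): D3/B3 M6 -> E3/E4 P8 similar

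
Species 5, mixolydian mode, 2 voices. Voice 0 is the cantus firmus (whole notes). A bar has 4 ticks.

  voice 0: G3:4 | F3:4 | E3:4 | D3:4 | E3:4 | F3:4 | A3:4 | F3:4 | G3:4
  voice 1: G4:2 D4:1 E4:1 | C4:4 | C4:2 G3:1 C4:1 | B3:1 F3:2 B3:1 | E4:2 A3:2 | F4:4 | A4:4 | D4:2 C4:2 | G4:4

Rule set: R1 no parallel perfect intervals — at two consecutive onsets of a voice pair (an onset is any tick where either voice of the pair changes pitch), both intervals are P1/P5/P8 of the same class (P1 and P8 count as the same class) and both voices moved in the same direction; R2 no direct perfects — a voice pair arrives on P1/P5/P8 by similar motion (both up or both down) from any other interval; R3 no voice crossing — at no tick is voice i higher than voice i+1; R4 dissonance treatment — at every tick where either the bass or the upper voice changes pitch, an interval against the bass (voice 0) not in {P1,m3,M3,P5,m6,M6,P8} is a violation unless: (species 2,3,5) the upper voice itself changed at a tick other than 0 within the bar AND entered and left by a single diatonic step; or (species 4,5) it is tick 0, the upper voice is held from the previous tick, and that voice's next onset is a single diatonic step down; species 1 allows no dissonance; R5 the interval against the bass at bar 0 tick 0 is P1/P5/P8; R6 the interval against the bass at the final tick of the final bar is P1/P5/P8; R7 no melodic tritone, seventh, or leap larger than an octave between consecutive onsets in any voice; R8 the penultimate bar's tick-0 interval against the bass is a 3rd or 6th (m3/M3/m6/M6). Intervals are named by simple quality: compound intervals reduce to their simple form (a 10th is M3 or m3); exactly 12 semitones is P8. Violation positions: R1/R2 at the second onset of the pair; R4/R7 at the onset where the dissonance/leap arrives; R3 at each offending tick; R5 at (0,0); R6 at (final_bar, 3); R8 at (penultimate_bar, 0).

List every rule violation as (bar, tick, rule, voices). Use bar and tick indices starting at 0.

bar 0: v0=G3 v1=G4 downbeat P8
bar 1: v0=F3 v1=C4 downbeat P5
bar 2: v0=E3 v1=C4 downbeat m6
bar 3: v0=D3 v1=B3 downbeat M6
bar 4: v0=E3 v1=E4 downbeat P8
bar 5: v0=F3 v1=F4 downbeat P8
bar 6: v0=A3 v1=A4 downbeat P8
bar 7: v0=F3 v1=D4 downbeat M6
bar 8: v0=G3 v1=G4 downbeat P8
  -> R2 @ bar 1 tick 0 v(0, 1): G3/E4 M6 -> F3/C4 P5 similar
  -> R7 @ bar 3 tick 1 v(1,): B3->F3 leap 6st
  -> R7 @ bar 3 tick 3 v(1,): F3->B3 leap 6st
  -> R2 @ bar 4 tick 0 v(0, 1): D3/B3 M6 -> E3/E4 P8 similar
  -> R4 @ bar 4 tick 2 v(0, 1): E3/A3 P4 untreated
  -> R2 @ bar 5 tick 0 v(0, 1): E3/A3 P4 -> F3/F4 P8 similar
  -> R1 @ bar 6 tick 0 v(0, 1): F3/F4 P8 -> A3/A4 P8 similar
  -> R2 @ bar 8 tick 0 v(0, 1): F3/C4 P5 -> G3/G4 P8 similar

(1, 0, R2, (0, 1))
(3, 1, R7, (1,))
(3, 3, R7, (1,))
(4, 0, R2, (0, 1))
(4, 2, R4, (0, 1))
(5, 0, R2, (0, 1))
(6, 0, R1, (0, 1))
(8, 0, R2, (0, 1))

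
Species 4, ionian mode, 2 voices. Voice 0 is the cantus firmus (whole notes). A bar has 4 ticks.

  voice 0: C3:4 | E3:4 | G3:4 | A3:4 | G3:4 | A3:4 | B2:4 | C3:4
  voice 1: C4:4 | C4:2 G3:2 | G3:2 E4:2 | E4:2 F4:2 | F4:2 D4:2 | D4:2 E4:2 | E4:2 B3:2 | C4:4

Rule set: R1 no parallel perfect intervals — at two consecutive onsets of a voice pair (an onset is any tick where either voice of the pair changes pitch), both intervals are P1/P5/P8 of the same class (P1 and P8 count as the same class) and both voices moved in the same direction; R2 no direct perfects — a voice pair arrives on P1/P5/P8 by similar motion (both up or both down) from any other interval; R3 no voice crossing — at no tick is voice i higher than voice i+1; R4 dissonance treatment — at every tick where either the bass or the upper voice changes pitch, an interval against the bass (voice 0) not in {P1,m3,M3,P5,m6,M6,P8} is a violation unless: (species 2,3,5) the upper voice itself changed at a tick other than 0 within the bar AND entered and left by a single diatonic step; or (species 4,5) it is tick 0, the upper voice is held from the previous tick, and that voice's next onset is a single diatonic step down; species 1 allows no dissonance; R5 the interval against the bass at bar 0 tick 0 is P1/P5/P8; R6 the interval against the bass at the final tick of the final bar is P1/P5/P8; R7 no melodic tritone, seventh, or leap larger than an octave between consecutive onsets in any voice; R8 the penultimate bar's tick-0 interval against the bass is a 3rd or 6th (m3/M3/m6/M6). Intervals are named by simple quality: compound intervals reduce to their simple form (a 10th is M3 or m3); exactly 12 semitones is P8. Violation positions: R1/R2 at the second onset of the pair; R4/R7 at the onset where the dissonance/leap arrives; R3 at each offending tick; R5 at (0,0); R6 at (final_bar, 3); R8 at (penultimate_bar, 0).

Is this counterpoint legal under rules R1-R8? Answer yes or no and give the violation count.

No (6 violations)

bar 0: v0=C3 v1=C4 (P8)
bar 1: v0=E3 v1=C4 (m6)
bar 2: v0=G3 v1=G3 (P1)
bar 3: v0=A3 v1=E4 (P5)
bar 4: v0=G3 v1=F4 (m7)
bar 5: v0=A3 v1=D4 (P4)
bar 6: v0=B2 v1=E4 (P4)
bar 7: v0=C3 v1=C4 (P8)
  R4 @ bar4.0: G3/F4 m7 untreated
  R4 @ bar5.0: A3/D4 P4 untreated
  R4 @ bar6.0: B2/E4 P4 untreated
  R7 @ bar6.0: A3->B2 leap 10st
  R8 @ bar6.0: penult P4 not 3rd/6th
  R1 @ bar7.0: B2/B3 P8 -> C3/C4 P8 similar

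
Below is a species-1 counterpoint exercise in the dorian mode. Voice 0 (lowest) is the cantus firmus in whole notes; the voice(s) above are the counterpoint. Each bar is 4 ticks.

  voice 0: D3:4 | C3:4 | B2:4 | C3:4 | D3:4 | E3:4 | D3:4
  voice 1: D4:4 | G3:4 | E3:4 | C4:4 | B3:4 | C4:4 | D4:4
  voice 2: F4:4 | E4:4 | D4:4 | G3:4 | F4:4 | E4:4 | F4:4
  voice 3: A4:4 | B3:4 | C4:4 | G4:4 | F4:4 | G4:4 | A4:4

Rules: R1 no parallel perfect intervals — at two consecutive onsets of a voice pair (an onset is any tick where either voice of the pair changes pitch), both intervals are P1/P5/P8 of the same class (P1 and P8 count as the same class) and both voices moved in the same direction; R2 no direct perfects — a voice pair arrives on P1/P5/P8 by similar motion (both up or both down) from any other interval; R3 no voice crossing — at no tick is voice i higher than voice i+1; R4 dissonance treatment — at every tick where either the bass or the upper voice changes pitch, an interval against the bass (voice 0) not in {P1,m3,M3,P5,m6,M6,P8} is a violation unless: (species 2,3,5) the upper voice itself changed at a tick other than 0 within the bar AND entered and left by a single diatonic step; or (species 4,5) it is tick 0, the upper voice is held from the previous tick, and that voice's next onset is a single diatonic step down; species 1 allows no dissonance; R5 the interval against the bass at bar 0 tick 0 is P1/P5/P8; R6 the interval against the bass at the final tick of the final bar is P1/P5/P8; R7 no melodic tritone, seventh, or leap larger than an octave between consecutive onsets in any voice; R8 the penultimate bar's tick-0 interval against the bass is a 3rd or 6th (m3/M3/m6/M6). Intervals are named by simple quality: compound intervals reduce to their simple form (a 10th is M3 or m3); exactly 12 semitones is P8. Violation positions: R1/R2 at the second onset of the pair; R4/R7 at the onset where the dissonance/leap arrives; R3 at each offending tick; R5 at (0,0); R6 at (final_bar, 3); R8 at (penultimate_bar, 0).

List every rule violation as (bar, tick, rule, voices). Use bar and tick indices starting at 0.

(0, 0, R5, (0, 2))
(1, 0, R2, (0, 1))
(1, 0, R3, (2, 3))
(1, 0, R4, (0, 3))
(1, 0, R7, (3,))
(1, 1, R3, (2, 3))
(1, 2, R3, (2, 3))
(1, 3, R3, (2, 3))
(2, 0, R3, (2, 3))
(2, 0, R4, (0, 1))
(2, 0, R4, (0, 3))
(2, 1, R3, (2, 3))
(2, 2, R3, (2, 3))
(2, 3, R3, (2, 3))
(3, 0, R2, (0, 1))
(3, 0, R2, (0, 3))
(3, 0, R2, (1, 3))
(3, 0, R3, (1, 2))
(3, 1, R3, (1, 2))
(3, 2, R3, (1, 2))
(3, 3, R3, (1, 2))
(4, 0, R7, (2,))
(5, 0, R2, (1, 3))
(5, 0, R8, (0, 2))
(6, 0, R1, (1, 3))
(6, 3, R6, (0, 2))

bar 0: v0=D3 v1=D4 v2=F4 v3=A4 downbeat P5
bar 1: v0=C3 v1=G3 v2=E4 v3=B3 downbeat M7
bar 2: v0=B2 v1=E3 v2=D4 v3=C4 downbeat m2
bar 3: v0=C3 v1=C4 v2=G3 v3=G4 downbeat P5
bar 4: v0=D3 v1=B3 v2=F4 v3=F4 downbeat m3
bar 5: v0=E3 v1=C4 v2=E4 v3=G4 downbeat m3
bar 6: v0=D3 v1=D4 v2=F4 v3=A4 downbeat P5
  -> R5 @ bar 0 tick 0 v(0, 2): opens on m3
  -> R2 @ bar 1 tick 0 v(0, 1): D3/D4 P8 -> C3/G3 P5 similar
  -> R3 @ bar 1 tick 0 v(2, 3): E4 above B3
  -> R4 @ bar 1 tick 0 v(0, 3): C3/B3 M7 untreated
  -> R7 @ bar 1 tick 0 v(3,): A4->B3 leap 10st
  -> R3 @ bar 1 tick 1 v(2, 3): E4 above B3
  -> R3 @ bar 1 tick 2 v(2, 3): E4 above B3
  -> R3 @ bar 1 tick 3 v(2, 3): E4 above B3
  -> R3 @ bar 2 tick 0 v(2, 3): D4 above C4
  -> R4 @ bar 2 tick 0 v(0, 1): B2/E3 P4 untreated
  -> R4 @ bar 2 tick 0 v(0, 3): B2/C4 m2 untreated
  -> R3 @ bar 2 tick 1 v(2, 3): D4 above C4
  -> R3 @ bar 2 tick 2 v(2, 3): D4 above C4
  -> R3 @ bar 2 tick 3 v(2, 3): D4 above C4
  -> R2 @ bar 3 tick 0 v(0, 1): B2/E3 P4 -> C3/C4 P8 similar
  -> R2 @ bar 3 tick 0 v(0, 3): B2/C4 m2 -> C3/G4 P5 similar
  -> R2 @ bar 3 tick 0 v(1, 3): E3/C4 m6 -> C4/G4 P5 similar
  -> R3 @ bar 3 tick 0 v(1, 2): C4 above G3
  -> R3 @ bar 3 tick 1 v(1, 2): C4 above G3
  -> R3 @ bar 3 tick 2 v(1, 2): C4 above G3
  -> R3 @ bar 3 tick 3 v(1, 2): C4 above G3
  -> R7 @ bar 4 tick 0 v(2,): G3->F4 leap 10st
  -> R2 @ bar 5 tick 0 v(1, 3): B3/F4 TT -> C4/G4 P5 similar
  -> R8 @ bar 5 tick 0 v(0, 2): penult P8 not 3rd/6th
  -> R1 @ bar 6 tick 0 v(1, 3): C4/G4 P5 -> D4/A4 P5 similar
  -> R6 @ bar 6 tick 3 v(0, 2): closes on m3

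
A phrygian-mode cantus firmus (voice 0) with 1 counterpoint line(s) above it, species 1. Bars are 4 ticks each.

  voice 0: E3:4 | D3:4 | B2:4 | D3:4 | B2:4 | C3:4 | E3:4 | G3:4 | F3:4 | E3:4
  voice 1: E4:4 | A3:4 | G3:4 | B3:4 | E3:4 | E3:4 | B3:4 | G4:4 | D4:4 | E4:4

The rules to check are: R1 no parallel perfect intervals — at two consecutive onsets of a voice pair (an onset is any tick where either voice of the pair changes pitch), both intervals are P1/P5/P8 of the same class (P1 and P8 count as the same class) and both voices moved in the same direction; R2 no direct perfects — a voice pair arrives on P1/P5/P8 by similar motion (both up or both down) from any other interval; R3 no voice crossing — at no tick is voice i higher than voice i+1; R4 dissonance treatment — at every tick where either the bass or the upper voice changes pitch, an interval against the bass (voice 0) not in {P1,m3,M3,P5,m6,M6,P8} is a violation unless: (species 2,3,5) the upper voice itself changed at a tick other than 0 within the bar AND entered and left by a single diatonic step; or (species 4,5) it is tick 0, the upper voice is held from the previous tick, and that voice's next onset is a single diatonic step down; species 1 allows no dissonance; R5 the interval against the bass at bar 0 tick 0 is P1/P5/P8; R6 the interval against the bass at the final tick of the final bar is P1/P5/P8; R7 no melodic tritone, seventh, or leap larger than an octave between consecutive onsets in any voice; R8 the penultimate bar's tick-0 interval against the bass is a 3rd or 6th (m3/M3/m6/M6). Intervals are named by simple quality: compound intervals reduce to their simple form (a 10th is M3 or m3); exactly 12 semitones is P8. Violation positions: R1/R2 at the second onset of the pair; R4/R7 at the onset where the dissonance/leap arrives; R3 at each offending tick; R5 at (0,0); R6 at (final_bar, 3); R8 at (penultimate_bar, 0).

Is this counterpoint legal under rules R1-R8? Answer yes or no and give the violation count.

No (4 violations)

bar 0: v0=E3 v1=E4 (P8)
bar 1: v0=D3 v1=A3 (P5)
bar 2: v0=B2 v1=G3 (m6)
bar 3: v0=D3 v1=B3 (M6)
bar 4: v0=B2 v1=E3 (P4)
bar 5: v0=C3 v1=E3 (M3)
bar 6: v0=E3 v1=B3 (P5)
bar 7: v0=G3 v1=G4 (P8)
bar 8: v0=F3 v1=D4 (M6)
bar 9: v0=E3 v1=E4 (P8)
  R2 @ bar1.0: E3/E4 P8 -> D3/A3 P5 similar
  R4 @ bar4.0: B2/E3 P4 untreated
  R2 @ bar6.0: C3/E3 M3 -> E3/B3 P5 similar
  R2 @ bar7.0: E3/B3 P5 -> G3/G4 P8 similar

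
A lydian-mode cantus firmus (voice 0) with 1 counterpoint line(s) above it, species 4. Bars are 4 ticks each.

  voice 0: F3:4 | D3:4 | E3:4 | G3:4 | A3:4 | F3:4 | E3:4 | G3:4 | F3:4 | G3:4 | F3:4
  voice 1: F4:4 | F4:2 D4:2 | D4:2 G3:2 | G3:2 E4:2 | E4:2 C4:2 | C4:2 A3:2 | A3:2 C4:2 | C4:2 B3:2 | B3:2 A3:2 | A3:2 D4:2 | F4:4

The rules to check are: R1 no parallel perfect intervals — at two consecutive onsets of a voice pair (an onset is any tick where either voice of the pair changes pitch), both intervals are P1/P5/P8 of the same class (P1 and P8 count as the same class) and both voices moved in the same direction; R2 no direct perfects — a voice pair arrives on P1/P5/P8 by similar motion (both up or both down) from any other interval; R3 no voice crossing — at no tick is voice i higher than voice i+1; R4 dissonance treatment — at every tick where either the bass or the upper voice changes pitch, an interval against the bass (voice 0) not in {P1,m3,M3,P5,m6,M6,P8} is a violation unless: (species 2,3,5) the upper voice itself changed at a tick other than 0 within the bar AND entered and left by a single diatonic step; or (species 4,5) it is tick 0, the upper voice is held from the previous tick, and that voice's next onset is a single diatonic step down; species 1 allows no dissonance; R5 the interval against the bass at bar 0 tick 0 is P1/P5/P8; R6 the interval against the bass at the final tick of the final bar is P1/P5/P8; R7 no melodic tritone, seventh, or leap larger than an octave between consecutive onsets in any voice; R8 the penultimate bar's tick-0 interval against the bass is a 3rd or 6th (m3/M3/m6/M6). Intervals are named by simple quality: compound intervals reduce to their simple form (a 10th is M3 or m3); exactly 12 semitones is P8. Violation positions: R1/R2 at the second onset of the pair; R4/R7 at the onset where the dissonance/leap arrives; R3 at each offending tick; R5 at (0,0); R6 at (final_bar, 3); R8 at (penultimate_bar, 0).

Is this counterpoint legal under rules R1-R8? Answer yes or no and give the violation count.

bar 0: v0=F3 v1=F4 (P8)
bar 1: v0=D3 v1=F4 (m3)
bar 2: v0=E3 v1=D4 (m7)
bar 3: v0=G3 v1=G3 (P1)
bar 4: v0=A3 v1=E4 (P5)
bar 5: v0=F3 v1=C4 (P5)
bar 6: v0=E3 v1=A3 (P4)
bar 7: v0=G3 v1=C4 (P4)
bar 8: v0=F3 v1=B3 (TT)
bar 9: v0=G3 v1=A3 (M2)
bar 10: v0=F3 v1=F4 (P8)
  R4 @ bar2.0: E3/D4 m7 untreated
  R4 @ bar6.0: E3/A3 P4 untreated
  R4 @ bar9.0: G3/A3 M2 untreated
  R8 @ bar9.0: penult M2 not 3rd/6th

No (4 violations)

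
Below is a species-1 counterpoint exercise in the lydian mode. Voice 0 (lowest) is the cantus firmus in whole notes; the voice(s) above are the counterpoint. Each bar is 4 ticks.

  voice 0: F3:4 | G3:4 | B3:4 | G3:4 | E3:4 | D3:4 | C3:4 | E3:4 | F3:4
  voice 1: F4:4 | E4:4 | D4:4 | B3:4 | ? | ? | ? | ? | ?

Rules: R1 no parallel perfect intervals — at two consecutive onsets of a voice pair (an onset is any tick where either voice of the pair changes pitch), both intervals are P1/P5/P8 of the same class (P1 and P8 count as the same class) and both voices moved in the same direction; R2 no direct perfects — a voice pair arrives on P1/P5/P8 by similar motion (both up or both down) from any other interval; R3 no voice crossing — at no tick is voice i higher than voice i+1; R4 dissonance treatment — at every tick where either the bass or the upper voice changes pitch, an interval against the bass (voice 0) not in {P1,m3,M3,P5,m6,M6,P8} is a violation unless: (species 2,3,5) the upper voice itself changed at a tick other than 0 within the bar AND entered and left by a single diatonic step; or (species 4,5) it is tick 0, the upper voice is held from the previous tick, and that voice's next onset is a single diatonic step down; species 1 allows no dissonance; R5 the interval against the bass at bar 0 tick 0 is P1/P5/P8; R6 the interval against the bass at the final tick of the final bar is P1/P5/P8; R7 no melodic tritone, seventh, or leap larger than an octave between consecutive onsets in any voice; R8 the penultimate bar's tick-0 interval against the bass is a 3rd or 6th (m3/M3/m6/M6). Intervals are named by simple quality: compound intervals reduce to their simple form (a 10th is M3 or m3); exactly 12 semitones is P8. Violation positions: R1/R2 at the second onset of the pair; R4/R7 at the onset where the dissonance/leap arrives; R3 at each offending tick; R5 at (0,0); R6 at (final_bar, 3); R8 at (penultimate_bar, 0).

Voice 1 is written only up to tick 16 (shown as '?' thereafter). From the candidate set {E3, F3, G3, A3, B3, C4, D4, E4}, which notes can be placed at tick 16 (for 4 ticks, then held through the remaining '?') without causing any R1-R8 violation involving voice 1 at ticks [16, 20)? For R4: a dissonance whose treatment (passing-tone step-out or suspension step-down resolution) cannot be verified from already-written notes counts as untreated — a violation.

{B3, C4, E4, G3}

E3: violates R2
F3: violates R4,R7
G3: legal
A3: violates R4
B3: legal
C4: legal
D4: violates R4
E4: legal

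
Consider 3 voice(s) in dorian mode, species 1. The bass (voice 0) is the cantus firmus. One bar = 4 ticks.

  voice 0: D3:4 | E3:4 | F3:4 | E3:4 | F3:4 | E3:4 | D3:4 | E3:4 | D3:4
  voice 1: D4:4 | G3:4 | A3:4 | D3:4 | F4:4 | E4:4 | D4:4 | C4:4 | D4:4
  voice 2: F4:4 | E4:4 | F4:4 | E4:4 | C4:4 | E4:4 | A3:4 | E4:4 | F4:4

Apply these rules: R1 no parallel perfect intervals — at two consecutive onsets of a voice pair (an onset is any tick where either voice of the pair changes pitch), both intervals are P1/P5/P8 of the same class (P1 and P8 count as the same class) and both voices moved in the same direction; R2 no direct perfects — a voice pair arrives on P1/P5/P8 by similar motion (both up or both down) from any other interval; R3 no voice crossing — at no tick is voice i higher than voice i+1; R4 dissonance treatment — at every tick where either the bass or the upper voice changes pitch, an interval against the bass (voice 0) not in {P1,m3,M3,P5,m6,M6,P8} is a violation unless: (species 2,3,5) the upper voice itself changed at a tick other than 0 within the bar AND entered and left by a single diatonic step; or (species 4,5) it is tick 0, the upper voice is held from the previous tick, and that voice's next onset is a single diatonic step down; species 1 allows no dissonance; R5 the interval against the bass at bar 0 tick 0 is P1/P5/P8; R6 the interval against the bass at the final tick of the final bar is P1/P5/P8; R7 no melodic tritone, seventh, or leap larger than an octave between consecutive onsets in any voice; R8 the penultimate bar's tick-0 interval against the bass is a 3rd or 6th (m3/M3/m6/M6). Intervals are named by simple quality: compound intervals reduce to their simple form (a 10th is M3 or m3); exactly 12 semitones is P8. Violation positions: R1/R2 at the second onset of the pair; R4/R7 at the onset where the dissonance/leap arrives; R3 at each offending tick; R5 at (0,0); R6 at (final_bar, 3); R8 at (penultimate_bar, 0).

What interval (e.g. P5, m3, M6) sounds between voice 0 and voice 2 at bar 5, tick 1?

voice 0=E3 voice 2=E4 -> P8

P8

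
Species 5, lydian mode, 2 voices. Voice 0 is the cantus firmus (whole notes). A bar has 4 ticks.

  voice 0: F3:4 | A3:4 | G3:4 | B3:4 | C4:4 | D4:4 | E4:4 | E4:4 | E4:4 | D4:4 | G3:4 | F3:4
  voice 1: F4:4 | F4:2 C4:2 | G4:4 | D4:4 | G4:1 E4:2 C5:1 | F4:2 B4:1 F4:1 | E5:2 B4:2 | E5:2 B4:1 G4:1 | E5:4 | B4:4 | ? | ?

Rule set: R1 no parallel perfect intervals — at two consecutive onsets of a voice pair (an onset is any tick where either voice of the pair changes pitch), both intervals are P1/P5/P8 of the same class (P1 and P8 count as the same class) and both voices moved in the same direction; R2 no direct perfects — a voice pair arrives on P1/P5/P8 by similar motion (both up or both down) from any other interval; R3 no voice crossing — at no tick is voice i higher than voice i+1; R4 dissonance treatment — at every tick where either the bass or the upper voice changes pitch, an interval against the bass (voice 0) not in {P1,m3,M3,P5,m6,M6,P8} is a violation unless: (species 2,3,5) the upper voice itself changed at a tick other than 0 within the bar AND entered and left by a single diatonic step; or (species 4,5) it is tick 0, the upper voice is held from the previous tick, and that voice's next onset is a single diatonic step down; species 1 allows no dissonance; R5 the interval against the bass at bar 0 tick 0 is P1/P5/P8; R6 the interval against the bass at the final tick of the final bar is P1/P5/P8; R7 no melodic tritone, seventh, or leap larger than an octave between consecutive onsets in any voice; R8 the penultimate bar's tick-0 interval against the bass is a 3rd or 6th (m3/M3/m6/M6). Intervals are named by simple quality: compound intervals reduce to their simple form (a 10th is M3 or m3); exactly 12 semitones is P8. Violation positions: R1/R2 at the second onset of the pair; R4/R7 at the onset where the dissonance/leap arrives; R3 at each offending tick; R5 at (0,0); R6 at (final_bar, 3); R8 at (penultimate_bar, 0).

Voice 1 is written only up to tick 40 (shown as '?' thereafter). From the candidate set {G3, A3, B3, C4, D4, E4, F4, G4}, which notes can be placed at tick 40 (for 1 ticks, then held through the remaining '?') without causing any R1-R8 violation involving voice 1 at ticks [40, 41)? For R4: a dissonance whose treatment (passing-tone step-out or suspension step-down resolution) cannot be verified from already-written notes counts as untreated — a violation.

{B3, E4}

G3: violates R2,R7,R8
A3: violates R4,R7,R8
B3: legal
C4: violates R4,R7,R8
D4: violates R2,R8
E4: legal
F4: violates R4,R7,R8
G4: violates R2,R8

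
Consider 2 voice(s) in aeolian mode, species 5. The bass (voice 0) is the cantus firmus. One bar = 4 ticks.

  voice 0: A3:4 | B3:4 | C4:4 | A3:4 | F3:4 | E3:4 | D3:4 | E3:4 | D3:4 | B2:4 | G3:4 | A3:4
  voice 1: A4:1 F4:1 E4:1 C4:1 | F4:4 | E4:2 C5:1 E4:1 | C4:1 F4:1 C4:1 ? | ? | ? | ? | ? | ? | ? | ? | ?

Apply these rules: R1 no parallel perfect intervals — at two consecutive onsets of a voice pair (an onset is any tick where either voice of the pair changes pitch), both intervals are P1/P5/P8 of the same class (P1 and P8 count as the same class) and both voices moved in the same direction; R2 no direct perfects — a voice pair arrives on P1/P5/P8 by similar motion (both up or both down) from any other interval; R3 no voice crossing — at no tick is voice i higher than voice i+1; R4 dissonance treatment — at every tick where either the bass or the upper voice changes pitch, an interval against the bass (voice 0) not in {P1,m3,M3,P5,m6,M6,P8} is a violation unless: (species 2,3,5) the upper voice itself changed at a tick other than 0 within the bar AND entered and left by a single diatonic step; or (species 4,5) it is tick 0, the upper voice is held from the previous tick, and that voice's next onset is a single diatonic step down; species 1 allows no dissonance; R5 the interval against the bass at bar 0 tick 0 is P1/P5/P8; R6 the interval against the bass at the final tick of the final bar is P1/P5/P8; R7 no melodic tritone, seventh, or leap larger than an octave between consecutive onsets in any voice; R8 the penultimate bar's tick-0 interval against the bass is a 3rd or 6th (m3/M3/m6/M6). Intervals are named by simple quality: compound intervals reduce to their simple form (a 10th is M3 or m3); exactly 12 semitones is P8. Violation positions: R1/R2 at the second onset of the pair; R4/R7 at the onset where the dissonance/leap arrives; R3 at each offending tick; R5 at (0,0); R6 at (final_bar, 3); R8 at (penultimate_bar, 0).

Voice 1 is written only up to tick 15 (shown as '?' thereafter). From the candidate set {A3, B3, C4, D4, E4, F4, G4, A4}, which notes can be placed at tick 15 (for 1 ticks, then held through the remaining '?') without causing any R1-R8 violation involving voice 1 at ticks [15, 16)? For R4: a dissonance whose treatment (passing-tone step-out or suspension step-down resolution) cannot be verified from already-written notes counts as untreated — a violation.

{A3, A4, C4, E4, F4}

A3: legal
B3: violates R4
C4: legal
D4: violates R4
E4: legal
F4: legal
G4: violates R4
A4: legal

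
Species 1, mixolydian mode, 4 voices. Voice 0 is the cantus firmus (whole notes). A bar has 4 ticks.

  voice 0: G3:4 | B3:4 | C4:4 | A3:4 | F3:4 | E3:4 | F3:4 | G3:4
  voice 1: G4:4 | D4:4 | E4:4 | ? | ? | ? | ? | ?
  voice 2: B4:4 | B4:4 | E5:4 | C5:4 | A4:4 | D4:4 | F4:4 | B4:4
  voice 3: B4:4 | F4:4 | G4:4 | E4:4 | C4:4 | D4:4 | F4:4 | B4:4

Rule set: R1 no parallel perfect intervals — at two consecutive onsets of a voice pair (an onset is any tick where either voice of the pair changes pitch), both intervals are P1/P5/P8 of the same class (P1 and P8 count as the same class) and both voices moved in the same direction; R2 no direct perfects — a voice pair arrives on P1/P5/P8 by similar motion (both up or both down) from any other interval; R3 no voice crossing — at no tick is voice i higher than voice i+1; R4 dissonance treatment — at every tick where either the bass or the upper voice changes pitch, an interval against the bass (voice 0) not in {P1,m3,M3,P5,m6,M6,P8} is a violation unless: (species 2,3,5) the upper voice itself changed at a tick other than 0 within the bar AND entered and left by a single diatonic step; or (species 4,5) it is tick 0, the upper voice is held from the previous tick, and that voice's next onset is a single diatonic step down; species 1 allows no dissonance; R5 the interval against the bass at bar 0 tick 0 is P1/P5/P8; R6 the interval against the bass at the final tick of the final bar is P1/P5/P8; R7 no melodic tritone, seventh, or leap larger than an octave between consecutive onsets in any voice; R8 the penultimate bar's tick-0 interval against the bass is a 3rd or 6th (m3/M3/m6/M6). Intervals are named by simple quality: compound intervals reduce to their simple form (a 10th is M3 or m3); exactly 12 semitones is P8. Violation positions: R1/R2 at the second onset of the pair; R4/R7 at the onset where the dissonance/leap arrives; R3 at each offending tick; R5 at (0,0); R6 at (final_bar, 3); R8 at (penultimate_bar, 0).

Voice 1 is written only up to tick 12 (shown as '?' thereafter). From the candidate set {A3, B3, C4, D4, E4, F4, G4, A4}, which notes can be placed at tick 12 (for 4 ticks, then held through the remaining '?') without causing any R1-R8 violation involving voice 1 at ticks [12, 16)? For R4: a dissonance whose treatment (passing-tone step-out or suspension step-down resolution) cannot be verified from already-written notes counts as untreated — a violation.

{A4, E4, F4}

A3: violates R2
B3: violates R4
C4: violates R1
D4: violates R4
E4: legal
F4: legal
G4: violates R4
A4: legal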